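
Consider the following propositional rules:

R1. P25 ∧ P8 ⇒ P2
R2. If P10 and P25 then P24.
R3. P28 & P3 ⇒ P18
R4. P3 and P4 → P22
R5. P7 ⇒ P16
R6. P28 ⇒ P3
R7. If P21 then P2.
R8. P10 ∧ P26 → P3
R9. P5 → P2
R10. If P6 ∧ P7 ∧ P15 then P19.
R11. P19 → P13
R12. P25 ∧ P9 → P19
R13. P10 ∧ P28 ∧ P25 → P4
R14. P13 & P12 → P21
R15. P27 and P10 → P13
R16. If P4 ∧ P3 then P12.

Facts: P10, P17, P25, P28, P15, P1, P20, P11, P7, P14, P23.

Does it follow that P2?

No

Forward chaining from the given facts derives: P24, P16, P3, P4, P12, P18, P22.
Rules concluding P2: R1 needs P8; R7 needs P21; R9 needs P5 — none of these are established.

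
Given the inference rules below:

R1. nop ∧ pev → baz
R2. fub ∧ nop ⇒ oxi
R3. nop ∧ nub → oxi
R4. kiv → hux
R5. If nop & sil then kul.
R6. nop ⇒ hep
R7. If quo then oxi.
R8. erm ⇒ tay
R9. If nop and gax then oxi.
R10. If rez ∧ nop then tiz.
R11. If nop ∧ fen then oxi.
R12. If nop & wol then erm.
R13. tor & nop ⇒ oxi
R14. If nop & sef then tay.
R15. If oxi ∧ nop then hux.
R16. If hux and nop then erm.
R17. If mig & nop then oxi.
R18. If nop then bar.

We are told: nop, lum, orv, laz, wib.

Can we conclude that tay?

No

Forward chaining from the given facts derives: hep, bar.
Rules concluding tay: R8 needs erm; R14 needs sef — none of these are established.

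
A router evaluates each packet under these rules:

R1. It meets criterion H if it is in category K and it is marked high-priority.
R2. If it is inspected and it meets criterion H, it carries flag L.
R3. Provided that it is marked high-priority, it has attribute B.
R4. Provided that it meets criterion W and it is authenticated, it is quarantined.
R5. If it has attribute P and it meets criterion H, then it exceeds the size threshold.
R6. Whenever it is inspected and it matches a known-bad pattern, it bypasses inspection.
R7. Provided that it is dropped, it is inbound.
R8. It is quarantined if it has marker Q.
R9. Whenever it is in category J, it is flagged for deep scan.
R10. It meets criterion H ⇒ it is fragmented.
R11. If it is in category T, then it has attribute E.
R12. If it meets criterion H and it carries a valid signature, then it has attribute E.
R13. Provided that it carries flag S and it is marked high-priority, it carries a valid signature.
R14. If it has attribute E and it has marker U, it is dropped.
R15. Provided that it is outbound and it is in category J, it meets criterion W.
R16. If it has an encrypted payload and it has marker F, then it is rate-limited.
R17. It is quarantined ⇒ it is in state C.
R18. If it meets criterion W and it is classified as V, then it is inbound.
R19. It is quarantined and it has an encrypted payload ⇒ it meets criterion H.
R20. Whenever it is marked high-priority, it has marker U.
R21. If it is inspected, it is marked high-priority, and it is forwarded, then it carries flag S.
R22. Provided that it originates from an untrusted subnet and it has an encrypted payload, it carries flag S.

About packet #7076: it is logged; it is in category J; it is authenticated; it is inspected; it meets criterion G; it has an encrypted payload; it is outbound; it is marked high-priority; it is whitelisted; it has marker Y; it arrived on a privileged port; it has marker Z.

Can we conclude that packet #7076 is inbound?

No

Forward chaining from the given facts derives: has attribute B, is flagged for deep scan, meets criterion W, has marker U, is quarantined, is in state C, meets criterion H, carries flag L, is fragmented.
Rules concluding "it is inbound": R7 needs "it is dropped"; R18 needs "it is classified as V" — none of these are established.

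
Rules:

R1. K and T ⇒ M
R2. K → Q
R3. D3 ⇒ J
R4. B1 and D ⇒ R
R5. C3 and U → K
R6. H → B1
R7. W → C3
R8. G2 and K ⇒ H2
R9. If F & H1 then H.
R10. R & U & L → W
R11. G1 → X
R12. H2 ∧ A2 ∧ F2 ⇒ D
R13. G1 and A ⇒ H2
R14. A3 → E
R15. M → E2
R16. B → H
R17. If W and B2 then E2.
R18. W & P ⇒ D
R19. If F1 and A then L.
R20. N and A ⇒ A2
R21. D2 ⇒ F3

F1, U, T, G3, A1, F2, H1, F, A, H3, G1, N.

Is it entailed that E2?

Yes

H  (by R9: F, H1)
H2  (by R13: G1, A)
L  (by R19: F1, A)
A2  (by R20: N, A)
B1  (by R6: H)
D  (by R12: H2, A2, F2)
R  (by R4: B1, D)
W  (by R10: R, U, L)
C3  (by R7: W)
K  (by R5: C3, U)
M  (by R1: K, T)
E2  (by R15: M)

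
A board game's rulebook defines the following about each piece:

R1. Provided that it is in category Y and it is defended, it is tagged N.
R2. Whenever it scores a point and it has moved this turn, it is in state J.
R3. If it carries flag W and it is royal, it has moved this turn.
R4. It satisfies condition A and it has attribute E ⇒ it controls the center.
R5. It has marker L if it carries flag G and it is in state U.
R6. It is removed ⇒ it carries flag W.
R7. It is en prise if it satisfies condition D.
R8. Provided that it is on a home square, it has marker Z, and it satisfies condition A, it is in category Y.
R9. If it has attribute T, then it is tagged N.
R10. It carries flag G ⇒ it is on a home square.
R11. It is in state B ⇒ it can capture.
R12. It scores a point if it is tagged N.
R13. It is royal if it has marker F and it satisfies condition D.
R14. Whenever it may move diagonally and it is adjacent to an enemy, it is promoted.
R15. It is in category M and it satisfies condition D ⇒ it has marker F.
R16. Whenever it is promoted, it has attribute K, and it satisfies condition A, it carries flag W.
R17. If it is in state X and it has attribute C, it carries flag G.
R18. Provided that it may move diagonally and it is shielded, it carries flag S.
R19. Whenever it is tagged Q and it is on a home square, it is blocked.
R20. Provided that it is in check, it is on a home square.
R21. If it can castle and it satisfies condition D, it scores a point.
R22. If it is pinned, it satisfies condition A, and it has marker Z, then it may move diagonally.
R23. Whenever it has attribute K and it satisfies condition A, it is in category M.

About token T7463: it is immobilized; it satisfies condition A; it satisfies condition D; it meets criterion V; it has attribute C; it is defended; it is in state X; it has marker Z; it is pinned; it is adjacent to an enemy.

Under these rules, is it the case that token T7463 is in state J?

No

Forward chaining from the given facts derives: is en prise, carries flag G, may move diagonally, is on a home square, is promoted, is in category Y, is tagged N, scores a point.
The only rule concluding "it is in state J" is R2, which needs "it has moved this turn"; that is never established.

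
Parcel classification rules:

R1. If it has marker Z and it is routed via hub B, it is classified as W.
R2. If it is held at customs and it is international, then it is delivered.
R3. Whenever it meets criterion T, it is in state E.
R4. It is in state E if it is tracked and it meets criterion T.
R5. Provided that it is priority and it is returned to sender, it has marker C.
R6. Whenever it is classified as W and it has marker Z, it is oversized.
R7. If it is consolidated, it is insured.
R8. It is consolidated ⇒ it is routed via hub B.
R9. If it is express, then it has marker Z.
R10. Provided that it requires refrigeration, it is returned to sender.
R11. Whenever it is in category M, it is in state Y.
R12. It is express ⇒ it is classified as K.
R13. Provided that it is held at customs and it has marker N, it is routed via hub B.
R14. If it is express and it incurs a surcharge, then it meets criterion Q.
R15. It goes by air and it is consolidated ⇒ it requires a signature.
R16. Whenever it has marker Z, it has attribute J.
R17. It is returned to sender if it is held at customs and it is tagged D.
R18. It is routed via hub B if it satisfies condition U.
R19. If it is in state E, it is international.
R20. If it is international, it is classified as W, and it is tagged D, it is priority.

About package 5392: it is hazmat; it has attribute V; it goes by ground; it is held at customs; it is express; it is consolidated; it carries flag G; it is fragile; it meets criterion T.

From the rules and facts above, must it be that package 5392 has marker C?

Forward chaining from the given facts derives: is in state E, is insured, is routed via hub B, has marker Z, is classified as K, has attribute J, is international, is classified as W, is delivered, is oversized.
The only rule concluding "it has marker C" is R5, which needs "it is priority"; that is never established.

No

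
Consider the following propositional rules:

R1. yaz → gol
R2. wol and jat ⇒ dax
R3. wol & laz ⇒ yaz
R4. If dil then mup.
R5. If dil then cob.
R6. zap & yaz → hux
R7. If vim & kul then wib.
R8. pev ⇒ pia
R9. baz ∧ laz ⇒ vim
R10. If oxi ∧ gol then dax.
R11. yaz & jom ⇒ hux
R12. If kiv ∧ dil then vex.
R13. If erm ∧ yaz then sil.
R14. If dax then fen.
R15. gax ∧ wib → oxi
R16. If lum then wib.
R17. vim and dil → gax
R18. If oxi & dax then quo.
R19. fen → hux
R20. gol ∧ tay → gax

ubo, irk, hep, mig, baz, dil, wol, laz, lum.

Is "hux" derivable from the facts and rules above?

Yes

yaz  (by R3: wol, laz)
vim  (by R9: baz, laz)
wib  (by R16: lum)
gax  (by R17: vim, dil)
gol  (by R1: yaz)
oxi  (by R15: gax, wib)
dax  (by R10: oxi, gol)
fen  (by R14: dax)
hux  (by R19: fen)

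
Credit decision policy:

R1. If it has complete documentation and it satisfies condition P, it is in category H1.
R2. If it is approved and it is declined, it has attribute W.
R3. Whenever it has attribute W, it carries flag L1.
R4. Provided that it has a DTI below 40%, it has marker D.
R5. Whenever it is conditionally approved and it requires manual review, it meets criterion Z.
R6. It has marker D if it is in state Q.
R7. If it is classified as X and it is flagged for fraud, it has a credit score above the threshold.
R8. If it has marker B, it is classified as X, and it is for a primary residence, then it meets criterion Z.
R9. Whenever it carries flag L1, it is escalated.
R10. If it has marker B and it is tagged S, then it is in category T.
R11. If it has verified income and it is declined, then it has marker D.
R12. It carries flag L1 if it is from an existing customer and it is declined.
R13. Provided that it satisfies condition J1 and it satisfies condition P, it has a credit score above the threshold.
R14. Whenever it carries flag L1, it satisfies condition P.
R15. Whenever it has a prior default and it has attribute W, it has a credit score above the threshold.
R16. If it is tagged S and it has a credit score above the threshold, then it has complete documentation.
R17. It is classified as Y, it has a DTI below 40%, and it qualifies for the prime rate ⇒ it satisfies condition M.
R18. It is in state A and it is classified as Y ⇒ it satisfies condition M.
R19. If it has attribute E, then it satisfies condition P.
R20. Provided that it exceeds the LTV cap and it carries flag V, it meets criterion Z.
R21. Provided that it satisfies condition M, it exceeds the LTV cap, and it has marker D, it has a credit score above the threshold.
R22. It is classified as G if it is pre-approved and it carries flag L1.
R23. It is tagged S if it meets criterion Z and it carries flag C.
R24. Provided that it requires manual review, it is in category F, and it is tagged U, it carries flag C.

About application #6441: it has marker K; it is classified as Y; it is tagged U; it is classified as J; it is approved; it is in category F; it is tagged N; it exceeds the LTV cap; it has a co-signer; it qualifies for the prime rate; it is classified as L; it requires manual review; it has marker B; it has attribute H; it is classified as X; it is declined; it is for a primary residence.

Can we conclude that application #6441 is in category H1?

No

Forward chaining from the given facts derives: has attribute W, carries flag L1, meets criterion Z, is escalated, satisfies condition P, carries flag C, is tagged S, is in category T.
The only rule concluding "it is in category H1" is R1, which needs "it has complete documentation"; that is never established.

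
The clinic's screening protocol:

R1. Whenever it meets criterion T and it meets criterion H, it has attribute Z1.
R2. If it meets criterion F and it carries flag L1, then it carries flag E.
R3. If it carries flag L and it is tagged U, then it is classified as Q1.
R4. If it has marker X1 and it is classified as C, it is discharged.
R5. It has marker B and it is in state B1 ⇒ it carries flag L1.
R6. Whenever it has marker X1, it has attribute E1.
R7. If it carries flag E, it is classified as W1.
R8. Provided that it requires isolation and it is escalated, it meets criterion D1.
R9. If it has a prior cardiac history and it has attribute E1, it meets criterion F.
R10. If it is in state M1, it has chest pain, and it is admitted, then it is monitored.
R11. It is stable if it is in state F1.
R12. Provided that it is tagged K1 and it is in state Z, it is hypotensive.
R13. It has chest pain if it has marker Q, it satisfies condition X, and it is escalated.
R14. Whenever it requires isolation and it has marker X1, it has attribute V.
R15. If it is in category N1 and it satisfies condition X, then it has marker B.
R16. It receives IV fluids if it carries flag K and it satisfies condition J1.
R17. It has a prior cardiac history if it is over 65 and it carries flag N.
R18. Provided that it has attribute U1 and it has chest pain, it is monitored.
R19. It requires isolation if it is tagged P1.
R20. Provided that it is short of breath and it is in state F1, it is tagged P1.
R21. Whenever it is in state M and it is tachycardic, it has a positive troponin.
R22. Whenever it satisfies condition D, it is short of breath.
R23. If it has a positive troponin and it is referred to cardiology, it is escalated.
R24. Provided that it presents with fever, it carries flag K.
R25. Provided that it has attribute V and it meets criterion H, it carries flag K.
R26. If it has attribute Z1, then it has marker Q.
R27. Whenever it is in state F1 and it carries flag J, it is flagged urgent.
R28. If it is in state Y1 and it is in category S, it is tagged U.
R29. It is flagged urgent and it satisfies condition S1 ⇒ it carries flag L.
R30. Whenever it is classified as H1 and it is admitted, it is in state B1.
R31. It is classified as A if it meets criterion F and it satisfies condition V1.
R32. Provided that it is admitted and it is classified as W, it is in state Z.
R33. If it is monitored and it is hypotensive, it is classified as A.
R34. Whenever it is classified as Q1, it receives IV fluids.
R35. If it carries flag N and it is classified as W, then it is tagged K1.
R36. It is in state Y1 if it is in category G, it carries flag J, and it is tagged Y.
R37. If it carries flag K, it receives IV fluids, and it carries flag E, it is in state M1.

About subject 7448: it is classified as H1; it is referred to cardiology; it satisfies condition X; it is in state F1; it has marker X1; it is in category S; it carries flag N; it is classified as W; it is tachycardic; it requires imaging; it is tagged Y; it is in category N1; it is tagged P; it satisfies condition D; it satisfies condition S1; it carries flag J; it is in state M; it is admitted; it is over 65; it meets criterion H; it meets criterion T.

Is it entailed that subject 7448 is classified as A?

Forward chaining from the given facts derives: has attribute Z1, has attribute E1, is stable, has marker B, has a prior cardiac history, has a positive troponin, is short of breath, is escalated, has marker Q, is flagged urgent, carries flag L, is in state B1, is in state Z, is tagged K1, carries flag L1, meets criterion F, is hypotensive, has chest pain, is tagged P1, carries flag E, is classified as W1, requires isolation, meets criterion D1, has attribute V, carries flag K.
Rules concluding "it is classified as A": R31 needs "it satisfies condition V1"; R33 needs "it is monitored" — none of these are established.

No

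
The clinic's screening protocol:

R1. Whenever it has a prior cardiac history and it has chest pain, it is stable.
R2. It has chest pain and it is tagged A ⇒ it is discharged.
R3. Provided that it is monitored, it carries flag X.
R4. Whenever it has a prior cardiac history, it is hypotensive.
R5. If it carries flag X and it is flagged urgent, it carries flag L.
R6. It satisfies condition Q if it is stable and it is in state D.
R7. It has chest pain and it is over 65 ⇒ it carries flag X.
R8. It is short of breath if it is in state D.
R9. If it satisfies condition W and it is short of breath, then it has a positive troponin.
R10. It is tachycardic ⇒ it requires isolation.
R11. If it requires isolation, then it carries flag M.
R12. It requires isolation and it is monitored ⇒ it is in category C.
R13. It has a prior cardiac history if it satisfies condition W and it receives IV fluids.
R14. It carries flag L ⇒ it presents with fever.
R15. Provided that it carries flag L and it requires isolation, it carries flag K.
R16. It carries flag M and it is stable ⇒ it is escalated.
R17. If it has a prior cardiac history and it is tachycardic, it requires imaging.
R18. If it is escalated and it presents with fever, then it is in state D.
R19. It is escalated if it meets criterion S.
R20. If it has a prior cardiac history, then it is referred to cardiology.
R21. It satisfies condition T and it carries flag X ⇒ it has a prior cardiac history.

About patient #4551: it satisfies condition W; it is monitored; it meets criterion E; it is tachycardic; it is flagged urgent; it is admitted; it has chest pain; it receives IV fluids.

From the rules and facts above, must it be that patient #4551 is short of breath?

By R3 (it is monitored): it carries flag X.
By R5 (it carries flag X, it is flagged urgent): it carries flag L.
By R10 (it is tachycardic): it requires isolation.
By R11 (it requires isolation): it carries flag M.
By R13 (it satisfies condition W, it receives IV fluids): it has a prior cardiac history.
By R14 (it carries flag L): it presents with fever.
By R1 (it has a prior cardiac history, it has chest pain): it is stable.
By R16 (it carries flag M, it is stable): it is escalated.
By R18 (it is escalated, it presents with fever): it is in state D.
By R8 (it is in state D): it is short of breath.

Yes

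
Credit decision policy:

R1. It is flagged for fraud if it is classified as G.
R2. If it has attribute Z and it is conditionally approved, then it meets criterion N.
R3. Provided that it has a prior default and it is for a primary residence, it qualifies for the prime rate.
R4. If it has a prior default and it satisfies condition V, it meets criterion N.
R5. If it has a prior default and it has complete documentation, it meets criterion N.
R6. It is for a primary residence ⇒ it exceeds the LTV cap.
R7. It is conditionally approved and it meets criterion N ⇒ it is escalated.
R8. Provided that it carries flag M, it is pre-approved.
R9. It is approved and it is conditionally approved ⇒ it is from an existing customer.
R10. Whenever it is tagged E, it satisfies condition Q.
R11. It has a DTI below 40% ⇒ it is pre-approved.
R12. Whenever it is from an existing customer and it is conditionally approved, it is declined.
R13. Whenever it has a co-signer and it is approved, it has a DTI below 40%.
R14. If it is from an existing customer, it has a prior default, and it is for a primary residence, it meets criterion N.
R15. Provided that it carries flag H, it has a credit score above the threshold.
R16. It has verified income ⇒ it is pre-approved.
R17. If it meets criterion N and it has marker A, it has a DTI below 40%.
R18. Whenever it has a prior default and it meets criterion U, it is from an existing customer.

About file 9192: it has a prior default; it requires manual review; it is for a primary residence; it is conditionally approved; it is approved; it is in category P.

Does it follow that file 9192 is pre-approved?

Forward chaining from the given facts derives: qualifies for the prime rate, exceeds the LTV cap, is from an existing customer, is declined, meets criterion N, is escalated.
Rules concluding "it is pre-approved": R8 needs "it carries flag M"; R11 needs "it has a DTI below 40%"; R16 needs "it has verified income" — none of these are established.

No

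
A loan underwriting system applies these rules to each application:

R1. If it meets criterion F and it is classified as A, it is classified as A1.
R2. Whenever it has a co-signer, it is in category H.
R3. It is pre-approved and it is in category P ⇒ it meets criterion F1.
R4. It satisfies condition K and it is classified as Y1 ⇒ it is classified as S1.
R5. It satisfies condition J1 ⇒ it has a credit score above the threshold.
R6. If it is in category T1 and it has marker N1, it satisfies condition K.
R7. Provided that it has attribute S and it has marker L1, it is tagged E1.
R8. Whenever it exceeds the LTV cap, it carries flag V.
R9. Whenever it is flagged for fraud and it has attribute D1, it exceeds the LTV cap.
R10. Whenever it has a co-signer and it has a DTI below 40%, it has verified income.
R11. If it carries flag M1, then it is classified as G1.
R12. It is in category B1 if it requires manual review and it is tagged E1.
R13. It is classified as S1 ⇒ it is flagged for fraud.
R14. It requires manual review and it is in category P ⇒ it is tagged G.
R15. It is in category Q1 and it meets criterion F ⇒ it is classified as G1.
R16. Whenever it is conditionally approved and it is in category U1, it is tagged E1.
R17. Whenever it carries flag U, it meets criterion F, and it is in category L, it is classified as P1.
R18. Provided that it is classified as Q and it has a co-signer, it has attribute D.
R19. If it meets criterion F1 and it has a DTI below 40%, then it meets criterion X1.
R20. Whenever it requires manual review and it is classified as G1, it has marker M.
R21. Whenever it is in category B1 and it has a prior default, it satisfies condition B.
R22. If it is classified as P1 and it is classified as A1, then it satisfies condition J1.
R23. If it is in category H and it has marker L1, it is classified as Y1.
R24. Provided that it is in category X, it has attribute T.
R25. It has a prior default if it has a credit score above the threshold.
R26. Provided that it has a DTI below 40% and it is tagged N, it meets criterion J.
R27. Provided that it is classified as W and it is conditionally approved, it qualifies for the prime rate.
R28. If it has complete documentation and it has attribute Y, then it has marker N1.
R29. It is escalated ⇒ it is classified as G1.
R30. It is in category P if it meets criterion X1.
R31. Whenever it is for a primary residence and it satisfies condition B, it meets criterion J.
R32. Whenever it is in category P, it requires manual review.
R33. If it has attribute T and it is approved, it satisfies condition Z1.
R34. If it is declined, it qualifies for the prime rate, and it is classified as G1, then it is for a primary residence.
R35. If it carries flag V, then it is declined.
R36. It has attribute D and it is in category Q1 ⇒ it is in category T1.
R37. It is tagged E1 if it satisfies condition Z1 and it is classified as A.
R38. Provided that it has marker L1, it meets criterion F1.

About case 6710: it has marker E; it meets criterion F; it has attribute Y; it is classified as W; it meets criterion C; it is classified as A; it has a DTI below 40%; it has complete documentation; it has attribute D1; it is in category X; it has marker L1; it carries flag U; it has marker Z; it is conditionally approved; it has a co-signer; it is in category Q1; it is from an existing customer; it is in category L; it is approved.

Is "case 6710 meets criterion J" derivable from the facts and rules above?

Forward chaining from the given facts derives: is classified as A1, is in category H, has verified income, is classified as G1, is classified as P1, satisfies condition J1, is classified as Y1, has attribute T, qualifies for the prime rate, has marker N1, satisfies condition Z1, is tagged E1, meets criterion F1, has a credit score above the threshold, meets criterion X1, has a prior default, is in category P, requires manual review, is in category B1, is tagged G, has marker M, satisfies condition B.
Rules concluding "it meets criterion J": R26 needs "it is tagged N"; R31 needs "it is for a primary residence" — none of these are established.

No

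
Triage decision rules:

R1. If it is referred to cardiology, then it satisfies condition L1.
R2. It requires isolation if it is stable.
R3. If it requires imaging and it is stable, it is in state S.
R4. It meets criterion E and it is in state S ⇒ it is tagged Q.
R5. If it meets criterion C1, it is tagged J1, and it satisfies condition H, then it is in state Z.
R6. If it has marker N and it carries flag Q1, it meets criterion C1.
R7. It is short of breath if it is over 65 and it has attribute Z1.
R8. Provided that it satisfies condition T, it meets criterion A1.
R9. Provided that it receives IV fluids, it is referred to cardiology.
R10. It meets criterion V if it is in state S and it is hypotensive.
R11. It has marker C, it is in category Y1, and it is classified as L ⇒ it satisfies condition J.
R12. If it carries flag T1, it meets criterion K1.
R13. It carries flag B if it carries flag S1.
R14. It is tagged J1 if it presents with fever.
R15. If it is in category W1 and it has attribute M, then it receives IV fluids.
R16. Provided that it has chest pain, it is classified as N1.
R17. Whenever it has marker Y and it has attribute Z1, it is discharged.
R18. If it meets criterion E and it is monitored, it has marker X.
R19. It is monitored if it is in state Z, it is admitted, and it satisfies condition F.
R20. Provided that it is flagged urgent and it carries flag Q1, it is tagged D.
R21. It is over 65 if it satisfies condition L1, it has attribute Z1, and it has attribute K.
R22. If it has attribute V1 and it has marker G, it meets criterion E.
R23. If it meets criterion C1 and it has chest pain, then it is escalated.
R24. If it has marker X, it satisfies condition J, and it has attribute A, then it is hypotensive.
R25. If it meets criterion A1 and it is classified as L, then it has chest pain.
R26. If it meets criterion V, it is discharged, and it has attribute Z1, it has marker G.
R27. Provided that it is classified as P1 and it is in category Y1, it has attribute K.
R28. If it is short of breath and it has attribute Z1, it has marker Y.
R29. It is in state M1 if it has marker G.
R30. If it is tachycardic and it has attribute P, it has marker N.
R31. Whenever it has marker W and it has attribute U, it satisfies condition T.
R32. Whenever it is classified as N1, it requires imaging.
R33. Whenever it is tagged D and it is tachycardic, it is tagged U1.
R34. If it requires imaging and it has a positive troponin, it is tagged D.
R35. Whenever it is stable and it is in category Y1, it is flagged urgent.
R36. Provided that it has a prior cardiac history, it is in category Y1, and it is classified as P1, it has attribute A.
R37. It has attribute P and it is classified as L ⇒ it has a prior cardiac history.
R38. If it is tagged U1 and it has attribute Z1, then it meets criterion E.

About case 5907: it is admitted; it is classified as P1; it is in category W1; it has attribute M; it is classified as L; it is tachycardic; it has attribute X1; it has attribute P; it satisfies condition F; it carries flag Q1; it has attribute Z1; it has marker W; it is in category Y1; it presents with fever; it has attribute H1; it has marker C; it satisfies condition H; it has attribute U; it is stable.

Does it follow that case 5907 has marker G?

Yes

By R11 (it has marker C, it is in category Y1, it is classified as L): it satisfies condition J.
By R14 (it presents with fever): it is tagged J1.
By R15 (it is in category W1, it has attribute M): it receives IV fluids.
By R27 (it is classified as P1, it is in category Y1): it has attribute K.
By R30 (it is tachycardic, it has attribute P): it has marker N.
By R31 (it has marker W, it has attribute U): it satisfies condition T.
By R35 (it is stable, it is in category Y1): it is flagged urgent.
By R37 (it has attribute P, it is classified as L): it has a prior cardiac history.
By R6 (it has marker N, it carries flag Q1): it meets criterion C1.
By R8 (it satisfies condition T): it meets criterion A1.
By R9 (it receives IV fluids): it is referred to cardiology.
By R20 (it is flagged urgent, it carries flag Q1): it is tagged D.
By R25 (it meets criterion A1, it is classified as L): it has chest pain.
By R33 (it is tagged D, it is tachycardic): it is tagged U1.
By R36 (it has a prior cardiac history, it is in category Y1, it is classified as P1): it has attribute A.
By R38 (it is tagged U1, it has attribute Z1): it meets criterion E.
By R1 (it is referred to cardiology): it satisfies condition L1.
By R5 (it meets criterion C1, it is tagged J1, it satisfies condition H): it is in state Z.
By R16 (it has chest pain): it is classified as N1.
By R19 (it is in state Z, it is admitted, it satisfies condition F): it is monitored.
By R21 (it satisfies condition L1, it has attribute Z1, it has attribute K): it is over 65.
By R32 (it is classified as N1): it requires imaging.
By R3 (it requires imaging, it is stable): it is in state S.
By R7 (it is over 65, it has attribute Z1): it is short of breath.
By R18 (it meets criterion E, it is monitored): it has marker X.
By R24 (it has marker X, it satisfies condition J, it has attribute A): it is hypotensive.
By R28 (it is short of breath, it has attribute Z1): it has marker Y.
By R10 (it is in state S, it is hypotensive): it meets criterion V.
By R17 (it has marker Y, it has attribute Z1): it is discharged.
By R26 (it meets criterion V, it is discharged, it has attribute Z1): it has marker G.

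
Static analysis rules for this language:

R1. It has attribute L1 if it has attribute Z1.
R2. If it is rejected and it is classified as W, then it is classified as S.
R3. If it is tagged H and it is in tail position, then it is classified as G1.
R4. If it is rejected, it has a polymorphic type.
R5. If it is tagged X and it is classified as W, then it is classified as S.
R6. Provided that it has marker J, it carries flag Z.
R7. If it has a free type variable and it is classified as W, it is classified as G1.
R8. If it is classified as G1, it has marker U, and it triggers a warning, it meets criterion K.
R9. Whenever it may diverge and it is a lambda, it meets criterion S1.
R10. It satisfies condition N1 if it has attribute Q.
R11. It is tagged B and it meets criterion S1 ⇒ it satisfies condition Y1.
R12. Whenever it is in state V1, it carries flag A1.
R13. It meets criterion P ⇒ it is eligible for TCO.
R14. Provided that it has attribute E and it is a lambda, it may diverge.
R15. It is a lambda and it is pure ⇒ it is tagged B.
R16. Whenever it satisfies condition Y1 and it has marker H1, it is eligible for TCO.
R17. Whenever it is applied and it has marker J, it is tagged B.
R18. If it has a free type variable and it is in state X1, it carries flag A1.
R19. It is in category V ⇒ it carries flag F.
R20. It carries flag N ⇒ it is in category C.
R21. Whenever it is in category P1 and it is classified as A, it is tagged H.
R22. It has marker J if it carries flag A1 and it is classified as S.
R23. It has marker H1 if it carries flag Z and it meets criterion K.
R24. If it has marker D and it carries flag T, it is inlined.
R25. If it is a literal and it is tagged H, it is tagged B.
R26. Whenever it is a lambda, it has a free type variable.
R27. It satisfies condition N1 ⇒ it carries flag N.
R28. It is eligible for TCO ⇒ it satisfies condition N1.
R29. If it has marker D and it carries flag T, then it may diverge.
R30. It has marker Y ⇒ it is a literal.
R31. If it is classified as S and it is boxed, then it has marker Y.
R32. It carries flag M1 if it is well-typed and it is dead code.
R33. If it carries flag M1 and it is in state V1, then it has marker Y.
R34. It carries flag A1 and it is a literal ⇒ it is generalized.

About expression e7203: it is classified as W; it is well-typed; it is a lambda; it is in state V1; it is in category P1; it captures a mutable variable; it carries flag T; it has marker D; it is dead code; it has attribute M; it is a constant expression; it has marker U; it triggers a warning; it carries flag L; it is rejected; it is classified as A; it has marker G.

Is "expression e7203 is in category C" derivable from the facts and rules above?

Yes

By R2 (it is rejected, it is classified as W): it is classified as S.
By R12 (it is in state V1): it carries flag A1.
By R21 (it is in category P1, it is classified as A): it is tagged H.
By R22 (it carries flag A1, it is classified as S): it has marker J.
By R26 (it is a lambda): it has a free type variable.
By R29 (it has marker D, it carries flag T): it may diverge.
By R32 (it is well-typed, it is dead code): it carries flag M1.
By R33 (it carries flag M1, it is in state V1): it has marker Y.
By R6 (it has marker J): it carries flag Z.
By R7 (it has a free type variable, it is classified as W): it is classified as G1.
By R8 (it is classified as G1, it has marker U, it triggers a warning): it meets criterion K.
By R9 (it may diverge, it is a lambda): it meets criterion S1.
By R23 (it carries flag Z, it meets criterion K): it has marker H1.
By R30 (it has marker Y): it is a literal.
By R25 (it is a literal, it is tagged H): it is tagged B.
By R11 (it is tagged B, it meets criterion S1): it satisfies condition Y1.
By R16 (it satisfies condition Y1, it has marker H1): it is eligible for TCO.
By R28 (it is eligible for TCO): it satisfies condition N1.
By R27 (it satisfies condition N1): it carries flag N.
By R20 (it carries flag N): it is in category C.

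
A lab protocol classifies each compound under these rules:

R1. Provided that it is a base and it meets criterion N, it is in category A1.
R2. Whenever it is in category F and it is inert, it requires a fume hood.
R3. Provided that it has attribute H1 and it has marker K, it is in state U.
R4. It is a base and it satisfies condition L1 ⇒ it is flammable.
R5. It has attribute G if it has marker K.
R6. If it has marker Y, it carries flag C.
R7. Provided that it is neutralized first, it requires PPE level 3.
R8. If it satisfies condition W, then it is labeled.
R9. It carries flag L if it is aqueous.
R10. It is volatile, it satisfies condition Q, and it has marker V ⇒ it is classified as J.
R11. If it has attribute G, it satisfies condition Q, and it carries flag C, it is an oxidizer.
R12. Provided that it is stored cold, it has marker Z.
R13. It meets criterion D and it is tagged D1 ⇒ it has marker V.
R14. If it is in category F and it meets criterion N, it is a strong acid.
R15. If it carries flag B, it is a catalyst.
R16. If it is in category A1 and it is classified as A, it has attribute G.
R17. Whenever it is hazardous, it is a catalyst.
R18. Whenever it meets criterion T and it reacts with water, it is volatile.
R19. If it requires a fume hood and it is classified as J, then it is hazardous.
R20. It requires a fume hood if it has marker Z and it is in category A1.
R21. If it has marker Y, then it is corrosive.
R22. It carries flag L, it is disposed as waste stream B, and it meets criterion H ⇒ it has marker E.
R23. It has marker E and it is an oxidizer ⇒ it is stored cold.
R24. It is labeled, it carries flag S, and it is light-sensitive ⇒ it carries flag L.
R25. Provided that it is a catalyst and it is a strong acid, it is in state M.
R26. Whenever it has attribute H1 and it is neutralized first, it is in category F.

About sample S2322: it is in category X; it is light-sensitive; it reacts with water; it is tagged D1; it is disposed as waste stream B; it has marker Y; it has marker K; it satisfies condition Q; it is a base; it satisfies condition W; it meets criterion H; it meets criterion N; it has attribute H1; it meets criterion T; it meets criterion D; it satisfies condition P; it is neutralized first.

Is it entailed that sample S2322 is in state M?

Forward chaining from the given facts derives: is in category A1, is in state U, has attribute G, carries flag C, requires PPE level 3, is labeled, is an oxidizer, has marker V, is volatile, is corrosive, is in category F, is classified as J, is a strong acid.
The only rule concluding "it is in state M" is R25, which needs "it is a catalyst"; that is never established.

No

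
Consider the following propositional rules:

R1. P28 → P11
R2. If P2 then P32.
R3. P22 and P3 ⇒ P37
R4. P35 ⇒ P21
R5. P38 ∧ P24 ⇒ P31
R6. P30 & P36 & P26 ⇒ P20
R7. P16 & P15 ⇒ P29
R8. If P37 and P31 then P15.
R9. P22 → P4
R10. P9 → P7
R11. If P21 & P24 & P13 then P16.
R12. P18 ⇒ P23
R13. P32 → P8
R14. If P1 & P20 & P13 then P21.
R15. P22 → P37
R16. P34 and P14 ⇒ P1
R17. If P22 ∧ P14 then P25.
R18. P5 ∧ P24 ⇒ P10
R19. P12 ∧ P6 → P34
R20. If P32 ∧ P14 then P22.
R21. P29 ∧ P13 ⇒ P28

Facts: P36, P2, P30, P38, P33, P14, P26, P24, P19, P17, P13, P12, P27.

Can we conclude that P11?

Forward chaining from the given facts derives: P32, P31, P20, P8, P22, P4, P37, P25, P15.
The only rule concluding P11 is R1, which needs P28; that is never established.

No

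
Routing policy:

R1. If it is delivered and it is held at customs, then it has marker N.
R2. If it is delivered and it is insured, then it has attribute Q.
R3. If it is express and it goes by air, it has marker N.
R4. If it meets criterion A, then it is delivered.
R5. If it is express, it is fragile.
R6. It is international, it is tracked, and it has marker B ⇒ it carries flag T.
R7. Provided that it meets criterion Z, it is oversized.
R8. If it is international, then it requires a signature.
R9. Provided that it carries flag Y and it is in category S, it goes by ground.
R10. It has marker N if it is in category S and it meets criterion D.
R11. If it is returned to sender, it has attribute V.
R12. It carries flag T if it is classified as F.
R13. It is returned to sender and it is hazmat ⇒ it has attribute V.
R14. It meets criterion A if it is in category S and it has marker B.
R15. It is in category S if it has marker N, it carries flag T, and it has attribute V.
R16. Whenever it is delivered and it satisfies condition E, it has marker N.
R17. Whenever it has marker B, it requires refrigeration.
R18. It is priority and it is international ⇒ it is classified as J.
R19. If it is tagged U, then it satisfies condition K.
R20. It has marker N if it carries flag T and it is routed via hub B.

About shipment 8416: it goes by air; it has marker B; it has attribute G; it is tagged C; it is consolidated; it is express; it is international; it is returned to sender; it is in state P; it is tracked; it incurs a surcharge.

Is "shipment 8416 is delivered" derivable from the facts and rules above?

By R3 (it is express, it goes by air): it has marker N.
By R6 (it is international, it is tracked, it has marker B): it carries flag T.
By R11 (it is returned to sender): it has attribute V.
By R15 (it has marker N, it carries flag T, it has attribute V): it is in category S.
By R14 (it is in category S, it has marker B): it meets criterion A.
By R4 (it meets criterion A): it is delivered.

Yes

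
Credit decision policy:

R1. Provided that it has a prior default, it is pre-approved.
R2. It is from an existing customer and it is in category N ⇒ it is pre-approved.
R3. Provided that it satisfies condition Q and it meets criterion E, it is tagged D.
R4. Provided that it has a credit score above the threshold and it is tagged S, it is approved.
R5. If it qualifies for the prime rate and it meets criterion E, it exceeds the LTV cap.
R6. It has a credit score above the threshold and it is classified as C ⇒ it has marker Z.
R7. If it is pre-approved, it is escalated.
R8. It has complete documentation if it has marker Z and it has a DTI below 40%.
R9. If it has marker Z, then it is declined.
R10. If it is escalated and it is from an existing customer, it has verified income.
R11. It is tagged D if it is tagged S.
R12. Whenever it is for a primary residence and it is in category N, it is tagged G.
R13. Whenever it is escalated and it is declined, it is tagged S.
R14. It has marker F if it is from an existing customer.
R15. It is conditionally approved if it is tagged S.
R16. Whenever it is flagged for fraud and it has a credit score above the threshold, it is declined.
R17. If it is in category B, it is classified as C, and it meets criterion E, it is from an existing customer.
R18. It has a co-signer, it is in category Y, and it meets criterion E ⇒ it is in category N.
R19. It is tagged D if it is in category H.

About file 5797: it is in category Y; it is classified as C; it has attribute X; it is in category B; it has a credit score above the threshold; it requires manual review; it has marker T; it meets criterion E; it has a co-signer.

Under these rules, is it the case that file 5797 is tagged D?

By R6 (it has a credit score above the threshold, it is classified as C): it has marker Z.
By R9 (it has marker Z): it is declined.
By R17 (it is in category B, it is classified as C, it meets criterion E): it is from an existing customer.
By R18 (it has a co-signer, it is in category Y, it meets criterion E): it is in category N.
By R2 (it is from an existing customer, it is in category N): it is pre-approved.
By R7 (it is pre-approved): it is escalated.
By R13 (it is escalated, it is declined): it is tagged S.
By R11 (it is tagged S): it is tagged D.

Yes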